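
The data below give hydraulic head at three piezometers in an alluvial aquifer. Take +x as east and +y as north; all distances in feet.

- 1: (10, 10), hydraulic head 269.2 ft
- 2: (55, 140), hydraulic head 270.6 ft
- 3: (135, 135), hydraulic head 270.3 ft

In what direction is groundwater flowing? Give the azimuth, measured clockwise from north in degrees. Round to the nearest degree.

166°

Differences from 1: to 2 (Δx, Δy, Δh) = (45, 130, +1.4); to 3 = (125, 125, +1.1).
Determinant of the coordinate differences = 45·125 − 125·130 = -10625.
∂h/∂x = [(+1.4)·125 − (+1.1)·130] / -10625 = -0.003012
∂h/∂y = [45·(+1.1) − 125·(+1.4)] / -10625 = +0.01181
Flow direction (−∇h) has components (+0.003012 E, -0.01181 N).
Azimuth = atan2(E, N) = atan2(+0.003012, -0.01181) = 165.7° ≈ 166°.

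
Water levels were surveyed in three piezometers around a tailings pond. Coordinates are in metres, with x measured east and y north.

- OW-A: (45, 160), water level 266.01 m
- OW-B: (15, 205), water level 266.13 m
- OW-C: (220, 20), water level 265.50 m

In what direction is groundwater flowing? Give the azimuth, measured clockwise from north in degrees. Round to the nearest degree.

133°

Differences from OW-A: to OW-B (Δx, Δy, Δh) = (-30, 45, +0.12); to OW-C = (175, -140, -0.51).
Solve a·Δx + b·Δy = Δh: det = (-30)·(-140) − 175·45 = -3675.
∂h/∂x = [(+0.12)·(-140) − (-0.51)·45] / -3675 = -0.001673
∂h/∂y = [(-30)·(-0.51) − 175·(+0.12)] / -3675 = +0.001551
Flow direction (−∇h) has components (+0.001673 E, -0.001551 N).
Azimuth = atan2(E, N) = atan2(+0.001673, -0.001551) = 132.8° ≈ 133°.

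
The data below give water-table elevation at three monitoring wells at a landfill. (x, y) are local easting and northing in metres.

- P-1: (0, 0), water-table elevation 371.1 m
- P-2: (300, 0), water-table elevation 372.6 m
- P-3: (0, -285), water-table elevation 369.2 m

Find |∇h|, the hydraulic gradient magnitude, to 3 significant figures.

0.00833

∂h/∂x = (372.6 − 371.1) / (300 − 0) = +0.005000
∂h/∂y = (369.2 − 371.1) / (-285 − 0) = +0.006667
|∇h| = √(0.005000² + 0.006667²) = 0.008334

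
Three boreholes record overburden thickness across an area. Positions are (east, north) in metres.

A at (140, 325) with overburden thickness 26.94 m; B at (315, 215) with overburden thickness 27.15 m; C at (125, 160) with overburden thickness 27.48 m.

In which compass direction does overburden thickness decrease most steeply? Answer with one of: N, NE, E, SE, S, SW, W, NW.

N

Taking A as reference: B−A = (175, -110, +0.21); C−A = (-15, -165, +0.54).
Determinant of the coordinate differences = 175·(-165) − (-15)·(-110) = -30525.
∂d/∂x = [(+0.21)·(-165) − (+0.54)·(-110)] / -30525 = -0.0008108
∂d/∂y = [175·(+0.54) − (-15)·(+0.21)] / -30525 = -0.003199
Steepest decrease is along −∇f = (+0.0008108 E, +0.003199 N) → north.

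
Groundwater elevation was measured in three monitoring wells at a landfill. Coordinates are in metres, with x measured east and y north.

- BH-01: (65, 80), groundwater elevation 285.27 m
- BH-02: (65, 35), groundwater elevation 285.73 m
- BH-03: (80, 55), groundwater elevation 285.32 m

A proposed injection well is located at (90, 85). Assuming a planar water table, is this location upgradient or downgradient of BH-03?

With h = a·x + b·y + c and BH-01 as origin, the differences give:
  0·a + (-45)·b = +0.46
  15·a + (-25)·b = +0.05
Eliminate b (×(-25) and ×(-45), subtract): 675·a = -9.250 → a = ∂h/∂x = -0.01370
Back-substitute: b = ∂h/∂y = -0.01022.
Head at (90, 85) = 285.27 + (-0.01370)·(25) + (-0.01022)·(5) = 284.88 m.
That is lower than the 285.32 m at BH-03, so the point is downgradient.

downgradient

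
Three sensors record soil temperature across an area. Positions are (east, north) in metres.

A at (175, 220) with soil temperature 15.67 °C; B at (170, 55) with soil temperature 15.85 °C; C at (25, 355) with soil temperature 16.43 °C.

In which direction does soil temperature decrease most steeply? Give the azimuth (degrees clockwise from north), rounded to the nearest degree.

Taking A as reference: B−A = (-5, -165, +0.18); C−A = (-150, 135, +0.76).
Determinant of the coordinate differences = (-5)·135 − (-150)·(-165) = -25425.
∂T/∂x = [(+0.18)·135 − (+0.76)·(-165)] / -25425 = -0.005888
∂T/∂y = [(-5)·(+0.76) − (-150)·(+0.18)] / -25425 = -0.0009125
Steepest decrease is along −∇f: components (+0.005888 E, +0.0009125 N).
Azimuth = atan2(+0.005888, +0.0009125) = 81.2° ≈ 081°.

081°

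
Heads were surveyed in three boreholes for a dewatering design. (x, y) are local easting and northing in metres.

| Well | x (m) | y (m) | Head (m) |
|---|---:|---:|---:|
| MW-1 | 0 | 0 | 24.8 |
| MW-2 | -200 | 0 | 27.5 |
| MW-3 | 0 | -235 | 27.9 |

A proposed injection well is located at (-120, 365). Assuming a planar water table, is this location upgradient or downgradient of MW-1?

∂h/∂x = (27.5 − 24.8) / (-200 − 0) = -0.01350
∂h/∂y = (27.9 − 24.8) / (-235 − 0) = -0.01319
Head at (-120, 365) = 24.8 + (-0.01350)·(-120) + (-0.01319)·(365) = 21.61 m.
That is lower than the 24.8 m at MW-1, so the point is downgradient.

downgradient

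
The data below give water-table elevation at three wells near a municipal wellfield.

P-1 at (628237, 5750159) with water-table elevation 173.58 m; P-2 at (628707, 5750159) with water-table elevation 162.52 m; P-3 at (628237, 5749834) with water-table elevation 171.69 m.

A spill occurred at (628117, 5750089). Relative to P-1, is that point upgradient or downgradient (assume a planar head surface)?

∂h/∂x = (162.52 − 173.58) / (628707 − 628237) = -0.02353
∂h/∂y = (171.69 − 173.58) / (5749834 − 5750159) = +0.005815
Head at (628117, 5750089) = 173.58 + (-0.02353)·(-120) + (+0.005815)·(-70) = 176.00 m.
That is higher than the 173.58 m at P-1, so the point is upgradient.

upgradient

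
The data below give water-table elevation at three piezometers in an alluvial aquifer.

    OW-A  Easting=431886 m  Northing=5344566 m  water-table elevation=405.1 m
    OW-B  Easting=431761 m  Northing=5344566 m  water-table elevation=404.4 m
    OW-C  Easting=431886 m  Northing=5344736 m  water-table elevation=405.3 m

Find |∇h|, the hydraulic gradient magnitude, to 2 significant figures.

0.0057

∂h/∂x = (404.4 − 405.1) / (431761 − 431886) = +0.005600
∂h/∂y = (405.3 − 405.1) / (5344736 − 5344566) = +0.001176
|∇h| = √(0.005600² + 0.001176²) = 0.005722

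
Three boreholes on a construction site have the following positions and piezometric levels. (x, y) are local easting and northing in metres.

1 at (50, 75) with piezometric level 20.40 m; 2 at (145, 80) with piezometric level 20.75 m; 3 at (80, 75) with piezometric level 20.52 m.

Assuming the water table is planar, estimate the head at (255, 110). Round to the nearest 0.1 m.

21.0 m

Taking 1 as reference: 2−1 = (95, 5, +0.35); 3−1 = (30, 0, +0.12).
Determinant of the coordinate differences = 95·0 − 30·5 = -150.
∂h/∂x = [(+0.35)·0 − (+0.12)·5] / -150 = +0.004000
∂h/∂y = [95·(+0.12) − 30·(+0.35)] / -150 = -0.006000
h(255, 110) = 20.40 + (+0.004000)·(205) + (-0.006000)·(35) = 20.40 +0.820 -0.210 = 21.010 m.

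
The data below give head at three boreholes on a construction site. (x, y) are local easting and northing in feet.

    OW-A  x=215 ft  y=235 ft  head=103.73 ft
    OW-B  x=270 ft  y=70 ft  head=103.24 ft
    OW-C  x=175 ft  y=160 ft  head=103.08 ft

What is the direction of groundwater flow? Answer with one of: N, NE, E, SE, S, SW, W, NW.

SW

Taking OW-A as reference: OW-B−OW-A = (55, -165, -0.49); OW-C−OW-A = (-40, -75, -0.65).
Determinant of the coordinate differences = 55·(-75) − (-40)·(-165) = -10725.
∂h/∂x = [(-0.49)·(-75) − (-0.65)·(-165)] / -10725 = +0.006573
∂h/∂y = [55·(-0.65) − (-40)·(-0.49)] / -10725 = +0.005161
Flow = −∇h = (-0.006573 east, -0.005161 north), which points southwest.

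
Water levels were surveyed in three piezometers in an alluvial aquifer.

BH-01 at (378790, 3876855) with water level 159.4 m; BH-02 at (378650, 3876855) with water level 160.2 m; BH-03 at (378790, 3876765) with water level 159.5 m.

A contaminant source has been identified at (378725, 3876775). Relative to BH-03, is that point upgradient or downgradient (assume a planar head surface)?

∂h/∂x = (160.2 − 159.4) / (378650 − 378790) = -0.005714
∂h/∂y = (159.5 − 159.4) / (3876765 − 3876855) = -0.001111
Head at (378725, 3876775) = 159.4 + (-0.005714)·(-65) + (-0.001111)·(-80) = 159.86 m.
That is higher than the 159.5 m at BH-03, so the point is upgradient.

upgradient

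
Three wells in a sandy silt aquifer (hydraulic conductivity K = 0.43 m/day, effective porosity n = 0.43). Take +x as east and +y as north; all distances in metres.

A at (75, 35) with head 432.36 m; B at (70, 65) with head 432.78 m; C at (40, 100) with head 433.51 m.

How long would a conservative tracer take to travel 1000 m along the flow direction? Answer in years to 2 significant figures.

Differences from A: to B (Δx, Δy, Δh) = (-5, 30, +0.42); to C = (-35, 65, +1.15).
Solve a·Δx + b·Δy = Δh: det = (-5)·65 − (-35)·30 = 725.
∂h/∂x = [(+0.42)·65 − (+1.15)·30] / 725 = -0.009931
∂h/∂y = [(-5)·(+1.15) − (-35)·(+0.42)] / 725 = +0.01234
|∇h| = √(-0.009931² + 0.01234²) = 0.01584
Seepage velocity v = K·i/n = 0.43 × 0.01584 / 0.43 = 0.01584 m/day.
t = 1000 / 0.01584 = 6.313e+04 days = 173 years.

170 years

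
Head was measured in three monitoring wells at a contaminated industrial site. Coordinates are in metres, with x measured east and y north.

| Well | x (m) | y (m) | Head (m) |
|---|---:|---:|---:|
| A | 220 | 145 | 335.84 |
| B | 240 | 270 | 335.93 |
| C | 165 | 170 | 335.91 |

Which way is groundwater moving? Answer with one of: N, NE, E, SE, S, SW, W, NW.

SE

Taking A as reference: B−A = (20, 125, +0.09); C−A = (-55, 25, +0.07).
Determinant of the coordinate differences = 20·25 − (-55)·125 = 7375.
∂h/∂x = [(+0.09)·25 − (+0.07)·125] / 7375 = -0.0008814
∂h/∂y = [20·(+0.07) − (-55)·(+0.09)] / 7375 = +0.0008610
Flow = −∇h = (+0.0008814 east, -0.0008610 north), which points southeast.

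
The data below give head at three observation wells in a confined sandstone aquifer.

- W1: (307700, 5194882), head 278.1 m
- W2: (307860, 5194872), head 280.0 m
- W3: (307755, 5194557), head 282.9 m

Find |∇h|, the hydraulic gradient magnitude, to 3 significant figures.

0.0170

With h = a·x + b·y + c and W1 as origin, the differences give:
  160·a + (-10)·b = +1.9
  55·a + (-325)·b = +4.8
Eliminate b (×(-325) and ×(-10), subtract): -51450·a = -569.50 → a = ∂h/∂x = +0.01107
Back-substitute: b = ∂h/∂y = -0.01290.
|∇h| = √(0.01107² + -0.01290²) = 0.017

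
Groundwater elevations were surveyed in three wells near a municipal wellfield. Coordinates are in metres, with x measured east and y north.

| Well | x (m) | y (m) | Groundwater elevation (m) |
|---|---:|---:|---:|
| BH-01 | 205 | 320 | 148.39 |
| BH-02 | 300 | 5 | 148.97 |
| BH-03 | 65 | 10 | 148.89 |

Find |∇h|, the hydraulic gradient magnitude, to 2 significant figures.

Three-point gradient (reference BH-01): Δ to BH-02 = (95, -315, +0.58), Δ to BH-03 = (-140, -310, +0.50).
∂h/∂x = +0.0003032, ∂h/∂y = -0.001750 (det = -73550).
|∇h| = √(0.0003032² + -0.001750²) = 0.001776

0.0018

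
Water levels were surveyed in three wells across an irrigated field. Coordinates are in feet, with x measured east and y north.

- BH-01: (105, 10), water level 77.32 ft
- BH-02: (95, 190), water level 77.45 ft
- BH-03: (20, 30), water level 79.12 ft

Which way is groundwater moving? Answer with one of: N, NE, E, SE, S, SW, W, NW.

Three-point gradient (reference BH-01): Δ to BH-02 = (-10, 180, +0.13), Δ to BH-03 = (-85, 20, +1.80).
∂h/∂x = -0.02128, ∂h/∂y = -0.0004603 (det = 15100).
Flow = −∇h = (+0.02128 east, +0.0004603 north), which points east.

E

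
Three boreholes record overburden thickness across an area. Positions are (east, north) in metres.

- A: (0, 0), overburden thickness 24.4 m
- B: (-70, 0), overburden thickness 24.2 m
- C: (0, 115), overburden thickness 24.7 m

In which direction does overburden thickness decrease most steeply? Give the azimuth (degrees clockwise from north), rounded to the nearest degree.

∂d/∂x = (24.2 − 24.4) / (-70 − 0) = +0.002857
∂d/∂y = (24.7 − 24.4) / (115 − 0) = +0.002609
Steepest decrease is along −∇f: components (-0.002857 E, -0.002609 N).
Azimuth = atan2(-0.002857, -0.002609) = 227.6° ≈ 228°.

228°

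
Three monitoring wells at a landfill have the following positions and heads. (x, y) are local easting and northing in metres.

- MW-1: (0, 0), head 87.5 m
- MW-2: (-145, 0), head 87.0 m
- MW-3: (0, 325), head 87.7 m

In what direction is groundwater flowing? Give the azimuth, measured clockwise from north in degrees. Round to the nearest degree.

260°

∂h/∂x = (87.0 − 87.5) / (-145 − 0) = +0.003448
∂h/∂y = (87.7 − 87.5) / (325 − 0) = +0.0006154
Flow direction (−∇h) has components (-0.003448 E, -0.0006154 N).
Azimuth = atan2(E, N) = atan2(-0.003448, -0.0006154) = 259.9° ≈ 260°.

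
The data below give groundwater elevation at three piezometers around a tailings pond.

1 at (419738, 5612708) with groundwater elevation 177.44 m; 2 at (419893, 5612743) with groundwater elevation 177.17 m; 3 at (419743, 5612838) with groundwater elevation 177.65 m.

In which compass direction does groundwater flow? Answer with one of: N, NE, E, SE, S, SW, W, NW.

SE

With h = a·x + b·y + c and 1 as origin, the differences give:
  155·a + 35·b = -0.27
  5·a + 130·b = +0.21
Eliminate b (×130 and ×35, subtract): 19975·a = -42.450 → a = ∂h/∂x = -0.002125
Back-substitute: b = ∂h/∂y = +0.001697.
Flow = −∇h = (+0.002125 east, -0.001697 north), which points southeast.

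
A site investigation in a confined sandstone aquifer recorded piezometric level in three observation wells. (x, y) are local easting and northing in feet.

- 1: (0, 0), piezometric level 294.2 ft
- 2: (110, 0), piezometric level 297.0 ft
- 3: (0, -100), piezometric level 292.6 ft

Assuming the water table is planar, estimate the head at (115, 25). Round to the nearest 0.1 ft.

∂h/∂x = (297.0 − 294.2) / (110 − 0) = +0.02545
∂h/∂y = (292.6 − 294.2) / (-100 − 0) = +0.01600
h(115, 25) = 294.2 + (+0.02545)·(115) + (+0.01600)·(25) = 294.2 +2.927 +0.400 = 297.527 ft.

297.5 ft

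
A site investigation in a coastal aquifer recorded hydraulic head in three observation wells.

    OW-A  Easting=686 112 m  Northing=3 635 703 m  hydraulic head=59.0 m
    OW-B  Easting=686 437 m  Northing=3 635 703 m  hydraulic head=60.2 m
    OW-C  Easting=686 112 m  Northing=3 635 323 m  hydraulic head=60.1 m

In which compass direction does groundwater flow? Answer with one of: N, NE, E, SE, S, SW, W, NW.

NW

∂h/∂x = (60.2 − 59.0) / (686437 − 686112) = +0.003692
∂h/∂y = (60.1 − 59.0) / (3635323 − 3635703) = -0.002895
Flow = −∇h = (-0.003692 east, +0.002895 north), which points northwest.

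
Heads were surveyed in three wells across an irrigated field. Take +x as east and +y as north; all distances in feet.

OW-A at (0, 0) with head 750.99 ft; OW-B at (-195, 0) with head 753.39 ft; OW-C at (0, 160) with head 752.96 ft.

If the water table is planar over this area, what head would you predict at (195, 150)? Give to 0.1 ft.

750.4 ft

∂h/∂x = (753.39 − 750.99) / (-195 − 0) = -0.01231
∂h/∂y = (752.96 − 750.99) / (160 − 0) = +0.01231
h(195, 150) = 750.99 + (-0.01231)·(195) + (+0.01231)·(150) = 750.99 -2.400 +1.847 = 750.437 ft.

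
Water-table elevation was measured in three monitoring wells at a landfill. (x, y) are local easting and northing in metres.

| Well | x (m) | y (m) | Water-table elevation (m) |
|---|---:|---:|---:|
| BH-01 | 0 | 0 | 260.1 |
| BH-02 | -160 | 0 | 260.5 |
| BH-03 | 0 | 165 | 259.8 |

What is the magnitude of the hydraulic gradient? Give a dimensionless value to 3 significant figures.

∂h/∂x = (260.5 − 260.1) / (-160 − 0) = -0.002500
∂h/∂y = (259.8 − 260.1) / (165 − 0) = -0.001818
|∇h| = √(-0.002500² + -0.001818²) = 0.003091

0.00309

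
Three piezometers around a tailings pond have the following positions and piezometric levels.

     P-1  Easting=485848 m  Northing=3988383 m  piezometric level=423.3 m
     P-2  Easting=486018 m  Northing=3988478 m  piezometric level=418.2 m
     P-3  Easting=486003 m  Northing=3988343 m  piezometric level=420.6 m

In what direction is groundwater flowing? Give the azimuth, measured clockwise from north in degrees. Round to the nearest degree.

With h = a·x + b·y + c and P-1 as origin, the differences give:
  170·a + 95·b = -5.1
  155·a + (-40)·b = -2.7
Eliminate b (×(-40) and ×95, subtract): -21525·a = 460.50 → a = ∂h/∂x = -0.02139
Back-substitute: b = ∂h/∂y = -0.01540.
Flow direction (−∇h) has components (+0.02139 E, +0.01540 N).
Azimuth = atan2(E, N) = atan2(+0.02139, +0.01540) = 54.3° ≈ 054°.

054°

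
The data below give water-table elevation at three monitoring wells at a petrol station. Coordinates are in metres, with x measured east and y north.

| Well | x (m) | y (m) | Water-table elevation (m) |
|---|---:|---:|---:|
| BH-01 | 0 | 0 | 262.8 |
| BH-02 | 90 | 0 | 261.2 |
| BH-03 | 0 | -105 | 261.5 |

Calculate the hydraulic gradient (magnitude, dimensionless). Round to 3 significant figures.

0.0217

∂h/∂x = (261.2 − 262.8) / (90 − 0) = -0.01778
∂h/∂y = (261.5 − 262.8) / (-105 − 0) = +0.01238
|∇h| = √(-0.01778² + 0.01238²) = 0.02167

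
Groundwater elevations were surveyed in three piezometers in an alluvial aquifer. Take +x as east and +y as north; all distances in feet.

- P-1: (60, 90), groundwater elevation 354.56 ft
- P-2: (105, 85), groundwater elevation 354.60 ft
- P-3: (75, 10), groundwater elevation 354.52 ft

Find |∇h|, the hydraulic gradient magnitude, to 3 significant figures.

Taking P-1 as reference: P-2−P-1 = (45, -5, +0.04); P-3−P-1 = (15, -80, -0.04).
Solve a·Δx + b·Δy = Δh: det = 45·(-80) − 15·(-5) = -3525.
∂h/∂x = [(+0.04)·(-80) − (-0.04)·(-5)] / -3525 = +0.0009645
∂h/∂y = [45·(-0.04) − 15·(+0.04)] / -3525 = +0.0006809
|∇h| = √(0.0009645² + 0.0006809²) = 0.001181

0.00118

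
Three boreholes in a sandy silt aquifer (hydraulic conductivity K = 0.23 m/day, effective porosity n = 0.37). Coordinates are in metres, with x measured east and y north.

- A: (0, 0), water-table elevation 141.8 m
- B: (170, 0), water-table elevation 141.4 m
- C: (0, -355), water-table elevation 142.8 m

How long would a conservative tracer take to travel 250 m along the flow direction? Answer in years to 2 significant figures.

300 years

∂h/∂x = (141.4 − 141.8) / (170 − 0) = -0.002353
∂h/∂y = (142.8 − 141.8) / (-355 − 0) = -0.002817
|∇h| = √(-0.002353² + -0.002817²) = 0.00367
Seepage velocity v = K·i/n = 0.23 × 0.00367 / 0.37 = 0.002281 m/day.
t = 250 / 0.002281 = 1.096e+05 days = 300 years.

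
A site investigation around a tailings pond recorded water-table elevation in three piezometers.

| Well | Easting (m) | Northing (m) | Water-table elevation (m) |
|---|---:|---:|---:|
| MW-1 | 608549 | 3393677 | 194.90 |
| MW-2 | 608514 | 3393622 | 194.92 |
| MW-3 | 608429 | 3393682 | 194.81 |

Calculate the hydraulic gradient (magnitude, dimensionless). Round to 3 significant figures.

Differences from MW-1: to MW-2 (Δx, Δy, Δh) = (-35, -55, +0.02); to MW-3 = (-120, 5, -0.09).
Determinant of the coordinate differences = (-35)·5 − (-120)·(-55) = -6775.
∂h/∂x = [(+0.02)·5 − (-0.09)·(-55)] / -6775 = +0.0007159
∂h/∂y = [(-35)·(-0.09) − (-120)·(+0.02)] / -6775 = -0.0008192
|∇h| = √(0.0007159² + -0.0008192²) = 0.001088

0.00109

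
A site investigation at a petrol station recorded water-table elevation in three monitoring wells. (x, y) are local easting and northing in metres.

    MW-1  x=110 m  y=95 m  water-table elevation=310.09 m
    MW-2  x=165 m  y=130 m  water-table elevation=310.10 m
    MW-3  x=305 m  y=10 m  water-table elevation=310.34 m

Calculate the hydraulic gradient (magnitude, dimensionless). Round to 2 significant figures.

0.0013

With h = a·x + b·y + c and MW-1 as origin, the differences give:
  55·a + 35·b = +0.01
  195·a + (-85)·b = +0.25
Eliminate b (×(-85) and ×35, subtract): -11500·a = -9.600 → a = ∂h/∂x = +0.0008348
Back-substitute: b = ∂h/∂y = -0.001026.
|∇h| = √(0.0008348² + -0.001026²) = 0.001323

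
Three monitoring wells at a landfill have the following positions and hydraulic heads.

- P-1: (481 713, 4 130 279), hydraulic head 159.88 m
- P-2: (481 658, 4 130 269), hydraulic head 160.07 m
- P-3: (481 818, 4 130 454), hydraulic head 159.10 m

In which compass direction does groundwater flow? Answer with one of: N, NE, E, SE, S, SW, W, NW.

NE

Differences from P-1: to P-2 (Δx, Δy, Δh) = (-55, -10, +0.19); to P-3 = (105, 175, -0.78).
Determinant of the coordinate differences = (-55)·175 − 105·(-10) = -8575.
∂h/∂x = [(+0.19)·175 − (-0.78)·(-10)] / -8575 = -0.002968
∂h/∂y = [(-55)·(-0.78) − 105·(+0.19)] / -8575 = -0.002676
Flow = −∇h = (+0.002968 east, +0.002676 north), which points northeast.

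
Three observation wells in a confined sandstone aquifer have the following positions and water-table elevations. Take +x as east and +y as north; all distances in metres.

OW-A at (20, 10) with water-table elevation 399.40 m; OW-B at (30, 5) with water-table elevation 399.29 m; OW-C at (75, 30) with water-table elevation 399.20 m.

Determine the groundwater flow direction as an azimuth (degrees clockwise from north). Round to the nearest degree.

142°

With h = a·x + b·y + c and OW-A as origin, the differences give:
  10·a + (-5)·b = -0.11
  55·a + 20·b = -0.20
Eliminate b (×20 and ×(-5), subtract): 475·a = -3.200 → a = ∂h/∂x = -0.006737
Back-substitute: b = ∂h/∂y = +0.008526.
Flow direction (−∇h) has components (+0.006737 E, -0.008526 N).
Azimuth = atan2(E, N) = atan2(+0.006737, -0.008526) = 141.7° ≈ 142°.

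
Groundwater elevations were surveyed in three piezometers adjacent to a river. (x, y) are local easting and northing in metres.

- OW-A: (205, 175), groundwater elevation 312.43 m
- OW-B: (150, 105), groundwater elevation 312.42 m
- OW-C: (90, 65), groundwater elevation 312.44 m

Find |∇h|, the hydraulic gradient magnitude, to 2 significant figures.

Taking OW-A as reference: OW-B−OW-A = (-55, -70, -0.01); OW-C−OW-A = (-115, -110, +0.01).
Solve a·Δx + b·Δy = Δh: det = (-55)·(-110) − (-115)·(-70) = -2000.
∂h/∂x = [(-0.01)·(-110) − (+0.01)·(-70)] / -2000 = -0.0009000
∂h/∂y = [(-55)·(+0.01) − (-115)·(-0.01)] / -2000 = +0.0008500
|∇h| = √(-0.0009000² + 0.0008500²) = 0.001238

0.0012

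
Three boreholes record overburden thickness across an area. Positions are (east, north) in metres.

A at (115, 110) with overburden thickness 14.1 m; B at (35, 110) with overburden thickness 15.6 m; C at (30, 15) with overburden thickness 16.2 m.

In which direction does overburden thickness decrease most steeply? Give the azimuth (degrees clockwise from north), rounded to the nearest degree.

With d = a·x + b·y + c and A as origin, the differences give:
  (-80)·a + 0·b = +1.5
  (-85)·a + (-95)·b = +2.1
Eliminate b (×(-95) and ×0, subtract): 7600·a = -142.50 → a = ∂d/∂x = -0.01875
Back-substitute: b = ∂d/∂y = -0.005329.
Steepest decrease is along −∇f: components (+0.01875 E, +0.005329 N).
Azimuth = atan2(+0.01875, +0.005329) = 74.1° ≈ 074°.

074°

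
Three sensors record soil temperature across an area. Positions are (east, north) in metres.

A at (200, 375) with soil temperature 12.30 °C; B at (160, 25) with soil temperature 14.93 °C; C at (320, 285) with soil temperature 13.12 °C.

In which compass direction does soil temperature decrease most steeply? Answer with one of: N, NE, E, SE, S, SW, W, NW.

Taking A as reference: B−A = (-40, -350, +2.63); C−A = (120, -90, +0.82).
Solve a·Δx + b·Δy = ΔT: det = (-40)·(-90) − 120·(-350) = 45600.
∂T/∂x = [(+2.63)·(-90) − (+0.82)·(-350)] / 45600 = +0.001103
∂T/∂y = [(-40)·(+0.82) − 120·(+2.63)] / 45600 = -0.007640
Steepest decrease is along −∇f = (-0.001103 E, +0.007640 N) → north.

N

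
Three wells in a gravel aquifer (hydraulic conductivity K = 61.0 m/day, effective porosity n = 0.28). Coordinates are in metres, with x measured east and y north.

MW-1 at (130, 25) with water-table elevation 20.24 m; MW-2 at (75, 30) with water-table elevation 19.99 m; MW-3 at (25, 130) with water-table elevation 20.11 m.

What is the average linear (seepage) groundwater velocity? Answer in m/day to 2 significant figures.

With h = a·x + b·y + c and MW-1 as origin, the differences give:
  (-55)·a + 5·b = -0.25
  (-105)·a + 105·b = -0.13
Eliminate b (×105 and ×5, subtract): -5250·a = -25.600 → a = ∂h/∂x = +0.004876
Back-substitute: b = ∂h/∂y = +0.003638.
|∇h| = √(0.004876² + 0.003638²) = 0.006084
Seepage velocity v = K·i/n = 61.0 × 0.006084 / 0.28 = 1.325 m/day.

1.3 m/day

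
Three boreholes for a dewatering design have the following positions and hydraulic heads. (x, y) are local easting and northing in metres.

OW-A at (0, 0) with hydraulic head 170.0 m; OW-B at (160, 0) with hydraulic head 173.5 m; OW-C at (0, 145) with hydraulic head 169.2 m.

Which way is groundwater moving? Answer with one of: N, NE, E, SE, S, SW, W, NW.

W

∂h/∂x = (173.5 − 170.0) / (160 − 0) = +0.02187
∂h/∂y = (169.2 − 170.0) / (145 − 0) = -0.005517
Flow = −∇h = (-0.02187 east, +0.005517 north), which points west.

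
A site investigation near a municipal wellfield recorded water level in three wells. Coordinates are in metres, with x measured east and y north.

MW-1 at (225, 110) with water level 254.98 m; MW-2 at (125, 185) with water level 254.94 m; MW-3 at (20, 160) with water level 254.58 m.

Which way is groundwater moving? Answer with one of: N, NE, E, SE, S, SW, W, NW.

SW

Taking MW-1 as reference: MW-2−MW-1 = (-100, 75, -0.04); MW-3−MW-1 = (-205, 50, -0.40).
Solve a·Δx + b·Δy = Δh: det = (-100)·50 − (-205)·75 = 10375.
∂h/∂x = [(-0.04)·50 − (-0.40)·75] / 10375 = +0.002699
∂h/∂y = [(-100)·(-0.40) − (-205)·(-0.04)] / 10375 = +0.003065
Flow = −∇h = (-0.002699 east, -0.003065 north), which points southwest.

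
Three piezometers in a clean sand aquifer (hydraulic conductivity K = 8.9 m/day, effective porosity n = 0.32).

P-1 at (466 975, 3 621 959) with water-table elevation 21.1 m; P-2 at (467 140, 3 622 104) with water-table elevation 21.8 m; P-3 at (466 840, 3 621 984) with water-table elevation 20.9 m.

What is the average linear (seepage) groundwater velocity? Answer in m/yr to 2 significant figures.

Taking P-1 as reference: P-2−P-1 = (165, 145, +0.7); P-3−P-1 = (-135, 25, -0.2).
Solve a·Δx + b·Δy = Δh: det = 165·25 − (-135)·145 = 23700.
∂h/∂x = [(+0.7)·25 − (-0.2)·145] / 23700 = +0.001962
∂h/∂y = [165·(-0.2) − (-135)·(+0.7)] / 23700 = +0.002595
|∇h| = √(0.001962² + 0.002595²) = 0.003253
Seepage velocity v = K·i/n = 8.9 × 0.003253 / 0.32 = 0.09047 m/day = 33.04 m/yr.

33 m/yr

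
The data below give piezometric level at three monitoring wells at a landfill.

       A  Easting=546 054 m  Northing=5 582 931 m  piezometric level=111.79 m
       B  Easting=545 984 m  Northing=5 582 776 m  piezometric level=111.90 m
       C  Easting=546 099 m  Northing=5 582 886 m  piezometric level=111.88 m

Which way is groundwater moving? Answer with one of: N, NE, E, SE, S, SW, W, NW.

With h = a·x + b·y + c and A as origin, the differences give:
  (-70)·a + (-155)·b = +0.11
  45·a + (-45)·b = +0.09
Eliminate b (×(-45) and ×(-155), subtract): 10125·a = 9.000 → a = ∂h/∂x = +0.0008889
Back-substitute: b = ∂h/∂y = -0.001111.
Flow = −∇h = (-0.0008889 east, +0.001111 north), which points northwest.

NW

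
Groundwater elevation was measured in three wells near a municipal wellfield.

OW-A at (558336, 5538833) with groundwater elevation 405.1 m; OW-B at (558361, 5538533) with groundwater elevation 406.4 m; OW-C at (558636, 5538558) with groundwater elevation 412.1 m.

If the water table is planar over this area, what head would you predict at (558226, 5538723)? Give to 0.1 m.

With h = a·x + b·y + c and OW-A as origin, the differences give:
  25·a + (-300)·b = +1.3
  300·a + (-275)·b = +7.0
Eliminate b (×(-275) and ×(-300), subtract): 83125·a = 1742.50 → a = ∂h/∂x = +0.02096
Back-substitute: b = ∂h/∂y = -0.002586.
h(558226, 5538723) = 405.1 + (+0.02096)·(-110) + (-0.002586)·(-110) = 405.1 -2.306 +0.285 = 403.079 m.

403.1 m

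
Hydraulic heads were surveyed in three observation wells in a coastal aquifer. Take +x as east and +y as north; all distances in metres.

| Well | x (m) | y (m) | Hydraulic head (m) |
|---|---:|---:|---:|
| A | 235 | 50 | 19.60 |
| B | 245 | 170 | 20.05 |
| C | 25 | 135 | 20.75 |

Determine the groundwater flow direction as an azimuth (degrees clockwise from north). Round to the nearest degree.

137°

Differences from A: to B (Δx, Δy, Δh) = (10, 120, +0.45); to C = (-210, 85, +1.15).
Solve a·Δx + b·Δy = Δh: det = 10·85 − (-210)·120 = 26050.
∂h/∂x = [(+0.45)·85 − (+1.15)·120] / 26050 = -0.003829
∂h/∂y = [10·(+1.15) − (-210)·(+0.45)] / 26050 = +0.004069
Flow direction (−∇h) has components (+0.003829 E, -0.004069 N).
Azimuth = atan2(E, N) = atan2(+0.003829, -0.004069) = 136.7° ≈ 137°.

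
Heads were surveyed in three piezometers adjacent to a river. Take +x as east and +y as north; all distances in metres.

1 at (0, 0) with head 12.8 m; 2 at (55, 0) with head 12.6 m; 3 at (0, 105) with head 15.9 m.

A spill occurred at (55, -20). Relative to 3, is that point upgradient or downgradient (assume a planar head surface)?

∂h/∂x = (12.6 − 12.8) / (55 − 0) = -0.003636
∂h/∂y = (15.9 − 12.8) / (105 − 0) = +0.02952
Head at (55, -20) = 12.8 + (-0.003636)·(55) + (+0.02952)·(-20) = 12.01 m.
That is lower than the 15.9 m at 3, so the point is downgradient.

downgradient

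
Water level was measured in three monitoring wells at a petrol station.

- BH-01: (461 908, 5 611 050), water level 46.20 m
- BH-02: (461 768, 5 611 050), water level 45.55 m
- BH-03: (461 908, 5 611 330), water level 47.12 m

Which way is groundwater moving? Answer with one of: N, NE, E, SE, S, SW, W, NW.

∂h/∂x = (45.55 − 46.20) / (461768 − 461908) = +0.004643
∂h/∂y = (47.12 − 46.20) / (5611330 − 5611050) = +0.003286
Flow = −∇h = (-0.004643 east, -0.003286 north), which points southwest.

SW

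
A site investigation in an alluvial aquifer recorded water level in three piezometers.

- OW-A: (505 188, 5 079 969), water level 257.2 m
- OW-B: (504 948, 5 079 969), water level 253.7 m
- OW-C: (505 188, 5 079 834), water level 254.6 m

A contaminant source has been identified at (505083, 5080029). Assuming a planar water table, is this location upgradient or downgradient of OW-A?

∂h/∂x = (253.7 − 257.2) / (504948 − 505188) = +0.01458
∂h/∂y = (254.6 − 257.2) / (5079834 − 5079969) = +0.01926
Head at (505083, 5080029) = 257.2 + (+0.01458)·(-105) + (+0.01926)·(60) = 256.82 m.
That is lower than the 257.2 m at OW-A, so the point is downgradient.

downgradient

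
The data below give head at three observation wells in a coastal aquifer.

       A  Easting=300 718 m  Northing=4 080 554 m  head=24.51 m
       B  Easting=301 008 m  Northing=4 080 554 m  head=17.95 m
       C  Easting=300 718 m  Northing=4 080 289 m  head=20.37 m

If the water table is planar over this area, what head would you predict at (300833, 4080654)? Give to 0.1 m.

23.5 m

∂h/∂x = (17.95 − 24.51) / (301008 − 300718) = -0.02262
∂h/∂y = (20.37 − 24.51) / (4080289 − 4080554) = +0.01562
h(300833, 4080654) = 24.51 + (-0.02262)·(115) + (+0.01562)·(100) = 24.51 -2.601 +1.562 = 23.471 m.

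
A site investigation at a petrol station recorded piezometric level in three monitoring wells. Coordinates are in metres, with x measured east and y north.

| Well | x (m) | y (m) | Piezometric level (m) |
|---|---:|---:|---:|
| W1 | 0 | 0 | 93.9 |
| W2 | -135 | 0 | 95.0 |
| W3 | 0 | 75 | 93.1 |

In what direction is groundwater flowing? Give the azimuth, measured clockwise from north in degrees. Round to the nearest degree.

037°

∂h/∂x = (95.0 − 93.9) / (-135 − 0) = -0.008148
∂h/∂y = (93.1 − 93.9) / (75 − 0) = -0.01067
Flow direction (−∇h) has components (+0.008148 E, +0.01067 N).
Azimuth = atan2(E, N) = atan2(+0.008148, +0.01067) = 37.4° ≈ 037°.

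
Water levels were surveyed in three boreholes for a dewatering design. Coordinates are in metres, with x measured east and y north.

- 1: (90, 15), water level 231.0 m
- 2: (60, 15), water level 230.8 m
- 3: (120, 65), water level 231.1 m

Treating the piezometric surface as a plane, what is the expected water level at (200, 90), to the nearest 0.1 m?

231.6 m

Differences from 1: to 2 (Δx, Δy, Δh) = (-30, 0, -0.2); to 3 = (30, 50, +0.1).
Determinant of the coordinate differences = (-30)·50 − 30·0 = -1500.
∂h/∂x = [(-0.2)·50 − (+0.1)·0] / -1500 = +0.006667
∂h/∂y = [(-30)·(+0.1) − 30·(-0.2)] / -1500 = -0.002000
h(200, 90) = 231.0 + (+0.006667)·(110) + (-0.002000)·(75) = 231.0 +0.733 -0.150 = 231.583 m.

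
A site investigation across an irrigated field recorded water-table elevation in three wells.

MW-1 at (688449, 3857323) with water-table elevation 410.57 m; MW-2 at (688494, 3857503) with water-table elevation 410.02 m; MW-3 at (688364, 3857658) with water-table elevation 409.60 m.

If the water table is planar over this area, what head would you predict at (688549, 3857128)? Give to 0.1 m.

411.1 m

Taking MW-1 as reference: MW-2−MW-1 = (45, 180, -0.55); MW-3−MW-1 = (-85, 335, -0.97).
Solve a·Δx + b·Δy = Δh: det = 45·335 − (-85)·180 = 30375.
∂h/∂x = [(-0.55)·335 − (-0.97)·180] / 30375 = -0.0003177
∂h/∂y = [45·(-0.97) − (-85)·(-0.55)] / 30375 = -0.002976
h(688549, 3857128) = 410.57 + (-0.0003177)·(100) + (-0.002976)·(-195) = 410.57 -0.032 +0.580 = 411.119 m.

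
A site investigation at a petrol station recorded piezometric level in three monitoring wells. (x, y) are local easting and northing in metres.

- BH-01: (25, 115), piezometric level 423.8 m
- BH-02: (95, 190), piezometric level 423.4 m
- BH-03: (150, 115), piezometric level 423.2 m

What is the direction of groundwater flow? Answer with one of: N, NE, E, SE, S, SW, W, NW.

Taking BH-01 as reference: BH-02−BH-01 = (70, 75, -0.4); BH-03−BH-01 = (125, 0, -0.6).
Solve a·Δx + b·Δy = Δh: det = 70·0 − 125·75 = -9375.
∂h/∂x = [(-0.4)·0 − (-0.6)·75] / -9375 = -0.004800
∂h/∂y = [70·(-0.6) − 125·(-0.4)] / -9375 = -0.0008533
Flow = −∇h = (+0.004800 east, +0.0008533 north), which points east.

E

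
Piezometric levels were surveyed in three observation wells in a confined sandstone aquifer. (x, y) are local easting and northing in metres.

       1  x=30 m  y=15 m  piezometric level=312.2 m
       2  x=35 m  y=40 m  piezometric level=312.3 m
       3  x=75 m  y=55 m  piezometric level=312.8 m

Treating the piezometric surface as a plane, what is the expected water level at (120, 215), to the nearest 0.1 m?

313.6 m

Three-point gradient (reference 1): Δ to 2 = (5, 25, +0.1), Δ to 3 = (45, 40, +0.6).
∂h/∂x = +0.01189, ∂h/∂y = +0.001622 (det = -925).
h(120, 215) = 312.2 + (+0.01189)·(90) + (+0.001622)·(200) = 312.2 +1.070 +0.324 = 313.595 m.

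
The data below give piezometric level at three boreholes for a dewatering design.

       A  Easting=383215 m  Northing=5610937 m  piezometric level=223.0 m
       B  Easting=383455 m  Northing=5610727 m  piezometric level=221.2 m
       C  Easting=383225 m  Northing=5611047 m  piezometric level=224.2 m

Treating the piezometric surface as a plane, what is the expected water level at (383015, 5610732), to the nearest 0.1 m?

Taking A as reference: B−A = (240, -210, -1.8); C−A = (10, 110, +1.2).
Solve a·Δx + b·Δy = Δh: det = 240·110 − 10·(-210) = 28500.
∂h/∂x = [(-1.8)·110 − (+1.2)·(-210)] / 28500 = +0.001895
∂h/∂y = [240·(+1.2) − 10·(-1.8)] / 28500 = +0.01074
h(383015, 5610732) = 223.0 + (+0.001895)·(-200) + (+0.01074)·(-205) = 223.0 -0.379 -2.201 = 220.420 m.

220.4 m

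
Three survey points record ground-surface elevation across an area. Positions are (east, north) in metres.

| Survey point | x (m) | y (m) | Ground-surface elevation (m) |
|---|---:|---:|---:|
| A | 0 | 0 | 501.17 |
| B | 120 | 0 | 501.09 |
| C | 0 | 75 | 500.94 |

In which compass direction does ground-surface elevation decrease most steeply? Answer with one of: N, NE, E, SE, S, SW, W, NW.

∂z/∂x = (501.09 − 501.17) / (120 − 0) = -0.0006667
∂z/∂y = (500.94 − 501.17) / (75 − 0) = -0.003067
Steepest decrease is along −∇f = (+0.0006667 E, +0.003067 N) → north.

N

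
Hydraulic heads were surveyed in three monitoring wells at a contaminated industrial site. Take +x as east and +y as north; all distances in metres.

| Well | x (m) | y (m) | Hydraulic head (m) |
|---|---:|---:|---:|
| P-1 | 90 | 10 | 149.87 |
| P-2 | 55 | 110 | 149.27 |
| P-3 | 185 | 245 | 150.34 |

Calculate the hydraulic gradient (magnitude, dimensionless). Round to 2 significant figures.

0.011

Three-point gradient (reference P-1): Δ to P-2 = (-35, 100, -0.60), Δ to P-3 = (95, 235, +0.47).
∂h/∂x = +0.01061, ∂h/∂y = -0.002288 (det = -17725).
|∇h| = √(0.01061² + -0.002288²) = 0.01085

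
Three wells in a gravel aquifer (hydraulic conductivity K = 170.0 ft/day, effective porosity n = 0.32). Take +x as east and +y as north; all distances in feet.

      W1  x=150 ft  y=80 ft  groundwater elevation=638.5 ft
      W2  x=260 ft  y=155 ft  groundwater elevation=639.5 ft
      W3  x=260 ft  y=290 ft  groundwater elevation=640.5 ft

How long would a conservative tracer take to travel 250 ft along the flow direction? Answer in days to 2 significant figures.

Taking W1 as reference: W2−W1 = (110, 75, +1.0); W3−W1 = (110, 210, +2.0).
Solve a·Δx + b·Δy = Δh: det = 110·210 − 110·75 = 14850.
∂h/∂x = [(+1.0)·210 − (+2.0)·75] / 14850 = +0.004040
∂h/∂y = [110·(+2.0) − 110·(+1.0)] / 14850 = +0.007407
|∇h| = √(0.004040² + 0.007407²) = 0.008437
Seepage velocity v = K·i/n = 170.0 × 0.008437 / 0.32 = 4.482 ft/day.
t = 250 / 4.482 = 55.78 days.

56 days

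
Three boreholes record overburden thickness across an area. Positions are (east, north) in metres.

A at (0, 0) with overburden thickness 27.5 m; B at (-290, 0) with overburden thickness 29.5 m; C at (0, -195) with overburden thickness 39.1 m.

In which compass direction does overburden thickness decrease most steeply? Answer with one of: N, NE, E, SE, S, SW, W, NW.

∂d/∂x = (29.5 − 27.5) / (-290 − 0) = -0.006897
∂d/∂y = (39.1 − 27.5) / (-195 − 0) = -0.05949
Steepest decrease is along −∇f = (+0.006897 E, +0.05949 N) → north.

N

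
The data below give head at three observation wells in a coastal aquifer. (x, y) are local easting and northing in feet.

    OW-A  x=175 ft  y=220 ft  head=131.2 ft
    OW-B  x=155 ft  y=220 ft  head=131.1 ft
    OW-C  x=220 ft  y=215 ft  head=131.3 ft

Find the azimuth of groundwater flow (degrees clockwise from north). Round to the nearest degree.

191°

With h = a·x + b·y + c and OW-A as origin, the differences give:
  (-20)·a + 0·b = -0.1
  45·a + (-5)·b = +0.1
Eliminate b (×(-5) and ×0, subtract): 100·a = 0.50 → a = ∂h/∂x = +0.005000
Back-substitute: b = ∂h/∂y = +0.02500.
Flow direction (−∇h) has components (-0.005000 E, -0.02500 N).
Azimuth = atan2(E, N) = atan2(-0.005000, -0.02500) = 191.3° ≈ 191°.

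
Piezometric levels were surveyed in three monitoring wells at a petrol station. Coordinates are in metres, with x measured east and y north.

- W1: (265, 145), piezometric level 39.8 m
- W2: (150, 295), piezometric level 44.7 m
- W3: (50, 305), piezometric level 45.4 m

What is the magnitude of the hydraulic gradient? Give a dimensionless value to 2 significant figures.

0.030

With h = a·x + b·y + c and W1 as origin, the differences give:
  (-115)·a + 150·b = +4.9
  (-215)·a + 160·b = +5.6
Eliminate b (×160 and ×150, subtract): 13850·a = -56.00 → a = ∂h/∂x = -0.004043
Back-substitute: b = ∂h/∂y = +0.02957.
|∇h| = √(-0.004043² + 0.02957²) = 0.02985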